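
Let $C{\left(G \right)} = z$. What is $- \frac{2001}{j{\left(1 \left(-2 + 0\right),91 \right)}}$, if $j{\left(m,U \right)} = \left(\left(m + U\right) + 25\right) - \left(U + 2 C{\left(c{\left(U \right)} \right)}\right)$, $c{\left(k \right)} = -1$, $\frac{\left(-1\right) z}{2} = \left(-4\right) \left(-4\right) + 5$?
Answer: $- \frac{2001}{107} \approx -18.701$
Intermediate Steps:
$z = -42$ ($z = - 2 \left(\left(-4\right) \left(-4\right) + 5\right) = - 2 \left(16 + 5\right) = \left(-2\right) 21 = -42$)
$C{\left(G \right)} = -42$
$j{\left(m,U \right)} = 109 + m$ ($j{\left(m,U \right)} = \left(\left(m + U\right) + 25\right) - \left(U + 2 \left(-42\right)\right) = \left(\left(U + m\right) + 25\right) - \left(U - 84\right) = \left(25 + U + m\right) - \left(-84 + U\right) = 109 + m$)
$- \frac{2001}{j{\left(1 \left(-2 + 0\right),91 \right)}} = - \frac{2001}{109 + 1 \left(-2 + 0\right)} = - \frac{2001}{109 + 1 \left(-2\right)} = - \frac{2001}{109 - 2} = - \frac{2001}{107}$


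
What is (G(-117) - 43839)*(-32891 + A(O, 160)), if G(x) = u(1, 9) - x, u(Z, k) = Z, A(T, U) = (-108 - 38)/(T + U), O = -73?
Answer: 125114768023/87 ≈ 1.4381e+9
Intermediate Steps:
A(T, U) = -146/(T + U)
G(x) = 1 - x
(G(-117) - 43839)*(-32891 + A(O, 160)) = ((1 - 1*(-117)) - 43839)*(-32891 - 146/(-73 + 160)) = ((1 + 117) - 43839)*(-32891 - 146/87) = (118 - 43839)*(-32891 - 146*1/87) = -43721*(-32891 - 146/87) = -43721*(-2861663/87) = 125114768023/87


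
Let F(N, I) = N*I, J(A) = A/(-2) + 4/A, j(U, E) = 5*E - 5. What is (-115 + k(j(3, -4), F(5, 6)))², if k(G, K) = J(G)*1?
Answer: 26347689/2500 ≈ 10539.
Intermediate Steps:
j(U, E) = -5 + 5*E
J(A) = 4/A - A/2 (J(A) = A*(-½) + 4/A = -A/2 + 4/A = 4/A - A/2)
F(N, I) = I*N
k(G, K) = 4/G - G/2 (k(G, K) = (4/G - G/2)*1 = 4/G - G/2)
(-115 + k(j(3, -4), F(5, 6)))² = (-115 + (4/(-5 + 5*(-4)) - (-5 + 5*(-4))/2))² = (-115 + (4/(-5 - 20) - (-5 - 20)/2))² = (-115 + (4/(-25) - ½*(-25)))² = (-115 + (4*(-1/25) + 25/2))² = (-115 + (-4/25 + 25/2))² = (-115 + 617/50)² = (-5133/50)² = 26347689/2500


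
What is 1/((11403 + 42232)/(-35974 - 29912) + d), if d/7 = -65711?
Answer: -65886/30306098257 ≈ -2.1740e-6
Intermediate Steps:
d = -459977 (d = 7*(-65711) = -459977)
1/((11403 + 42232)/(-35974 - 29912) + d) = 1/((11403 + 42232)/(-35974 - 29912) - 459977) = 1/(53635/(-65886) - 459977) = 1/(53635*(-1/65886) - 459977) = 1/(-53635/65886 - 459977) = 1/(-30306098257/65886) = -65886/30306098257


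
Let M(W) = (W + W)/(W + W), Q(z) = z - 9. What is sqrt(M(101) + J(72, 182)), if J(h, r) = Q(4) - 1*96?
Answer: 10*I ≈ 10.0*I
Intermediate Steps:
Q(z) = -9 + z
M(W) = 1 (M(W) = (2*W)/((2*W)) = (2*W)*(1/(2*W)) = 1)
J(h, r) = -101 (J(h, r) = (-9 + 4) - 1*96 = -5 - 96 = -101)
sqrt(M(101) + J(72, 182)) = sqrt(1 - 101) = sqrt(-100) = 10*I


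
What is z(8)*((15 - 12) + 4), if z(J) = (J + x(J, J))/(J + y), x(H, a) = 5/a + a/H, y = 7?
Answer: 539/120 ≈ 4.4917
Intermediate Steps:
z(J) = (1 + J + 5/J)/(7 + J) (z(J) = (J + (5/J + J/J))/(J + 7) = (J + (5/J + 1))/(7 + J) = (J + (1 + 5/J))/(7 + J) = (1 + J + 5/J)/(7 + J))
z(8)*((15 - 12) + 4) = ((5 + 8 + 8²)/(8*(7 + 8)))*((15 - 12) + 4) = ((⅛)*(5 + 8 + 64)/15)*(3 + 4) = ((⅛)*(1/15)*77)*7 = (77/120)*7 = 539/120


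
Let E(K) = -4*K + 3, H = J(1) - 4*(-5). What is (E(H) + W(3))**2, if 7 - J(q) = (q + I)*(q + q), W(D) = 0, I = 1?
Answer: 7921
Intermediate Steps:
J(q) = 7 - 2*q*(1 + q) (J(q) = 7 - (q + 1)*(q + q) = 7 - (1 + q)*2*q = 7 - 2*q*(1 + q))
H = 23 (H = (7 - 2*1 - 2*1**2) - 4*(-5) = (7 - 2 - 2*1) + 20 = (7 - 2 - 2) + 20 = 3 + 20 = 23)
E(K) = 3 - 4*K
(E(H) + W(3))**2 = ((3 - 4*23) + 0)**2 = ((3 - 92) + 0)**2 = (-89 + 0)**2 = (-89)**2 = 7921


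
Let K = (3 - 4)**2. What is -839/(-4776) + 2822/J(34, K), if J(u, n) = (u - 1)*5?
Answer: 1512923/87560 ≈ 17.279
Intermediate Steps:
K = 1 (K = (-1)**2 = 1)
J(u, n) = -5 + 5*u (J(u, n) = (-1 + u)*5 = -5 + 5*u)
-839/(-4776) + 2822/J(34, K) = -839/(-4776) + 2822/(-5 + 5*34) = -839*(-1/4776) + 2822/(-5 + 170) = 839/4776 + 2822/165 = 1512923/87560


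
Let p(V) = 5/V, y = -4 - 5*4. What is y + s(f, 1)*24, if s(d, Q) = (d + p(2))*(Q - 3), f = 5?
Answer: -384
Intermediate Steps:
y = -24 (y = -4 - 20 = -24)
s(d, Q) = (-3 + Q)*(5/2 + d) (s(d, Q) = (d + 5/2)*(Q - 3) = (d + 5*(½))*(-3 + Q) = (d + 5/2)*(-3 + Q) = (5/2 + d)*(-3 + Q) = (-3 + Q)*(5/2 + d))
y + s(f, 1)*24 = -24 + (-15/2 - 3*5 + (5/2)*1 + 1*5)*24 = -24 + (-15/2 - 15 + 5/2 + 5)*24 = -24 - 15*24 = -24 - 360 = -384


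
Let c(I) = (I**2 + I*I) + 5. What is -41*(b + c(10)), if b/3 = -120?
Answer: 6355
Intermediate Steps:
b = -360 (b = 3*(-120) = -360)
c(I) = 5 + 2*I**2 (c(I) = (I**2 + I**2) + 5 = 2*I**2 + 5 = 5 + 2*I**2)
-41*(b + c(10)) = -41*(-360 + (5 + 2*10**2)) = -41*(-360 + (5 + 2*100)) = -41*(-360 + (5 + 200)) = -41*(-360 + 205) = -41*(-155) = 6355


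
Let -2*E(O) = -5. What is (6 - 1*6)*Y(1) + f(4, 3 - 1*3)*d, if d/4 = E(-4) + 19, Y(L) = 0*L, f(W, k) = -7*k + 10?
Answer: 860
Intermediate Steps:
E(O) = 5/2 (E(O) = -½*(-5) = 5/2)
f(W, k) = 10 - 7*k
Y(L) = 0
d = 86 (d = 4*(5/2 + 19) = 4*(43/2) = 86)
(6 - 1*6)*Y(1) + f(4, 3 - 1*3)*d = (6 - 1*6)*0 + (10 - 7*(3 - 1*3))*86 = (6 - 6)*0 + (10 - 7*(3 - 3))*86 = 0*0 + (10 - 7*0)*86 = 0 + (10 + 0)*86 = 0 + 10*86 = 0 + 860 = 860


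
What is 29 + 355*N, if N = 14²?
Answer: 69609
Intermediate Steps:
N = 196
29 + 355*N = 29 + 355*196 = 29 + 69580 = 69609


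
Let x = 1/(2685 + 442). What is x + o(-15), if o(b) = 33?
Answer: 103192/3127 ≈ 33.000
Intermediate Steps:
x = 1/3127 ≈ 0.00031980
x + o(-15) = 1/3127 + 33 = 103192/3127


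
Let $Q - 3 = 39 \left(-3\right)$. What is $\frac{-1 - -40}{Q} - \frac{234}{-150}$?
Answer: $\frac{1157}{950} \approx 1.2179$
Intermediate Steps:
$Q = -114$ ($Q = 3 + 39 \left(-3\right) = 3 - 117 = -114$)
$\frac{-1 - -40}{Q} - \frac{234}{-150} = \frac{-1 - -40}{-114} - \frac{234}{-150} = \left(-1 + 40\right) \left(- \frac{1}{114}\right) - - \frac{39}{25} = 39 \left(- \frac{1}{114}\right) + \frac{39}{25} = - \frac{13}{38} + \frac{39}{25} = \frac{1157}{950}$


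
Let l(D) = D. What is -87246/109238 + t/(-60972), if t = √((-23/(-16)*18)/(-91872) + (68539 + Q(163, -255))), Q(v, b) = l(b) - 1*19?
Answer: -43623/54619 - √1778358946903/311201088 ≈ -0.80296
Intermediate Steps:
Q(v, b) = -19 + b (Q(v, b) = b - 1*19 = b - 19 = -19 + b)
t = √1778358946903/5104 (t = √((-23/(-16)*18)/(-91872) + (68539 + (-19 - 255))) = √((-23*(-1/16)*18)*(-1/91872) + (68539 - 274)) = √(((23/16)*18)*(-1/91872) + 68265) = √((207/8)*(-1/91872) + 68265) = √(-23/81664 + 68265) = √(5574792937/81664) = √1778358946903/5104 ≈ 261.28)
-87246/109238 + t/(-60972) = -87246/109238 + (√1778358946903/5104)/(-60972) = -87246*1/109238 + (√1778358946903/5104)*(-1/60972) = -43623/54619 - √1778358946903/311201088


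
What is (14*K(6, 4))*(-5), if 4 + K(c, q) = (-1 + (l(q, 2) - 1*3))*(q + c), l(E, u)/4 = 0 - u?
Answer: 8680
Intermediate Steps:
l(E, u) = -4*u (l(E, u) = 4*(0 - u) = 4*(-u) = -4*u)
K(c, q) = -4 - 12*c - 12*q (K(c, q) = -4 + (-1 + (-4*2 - 1*3))*(q + c) = -4 + (-1 + (-8 - 3))*(c + q) = -4 + (-1 - 11)*(c + q) = -4 - 12*(c + q) = -4 + (-12*c - 12*q) = -4 - 12*c - 12*q)
(14*K(6, 4))*(-5) = (14*(-4 - 12*6 - 12*4))*(-5) = (14*(-4 - 72 - 48))*(-5) = (14*(-124))*(-5) = -1736*(-5) = 8680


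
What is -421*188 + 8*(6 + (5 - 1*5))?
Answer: -79100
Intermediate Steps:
-421*188 + 8*(6 + (5 - 1*5)) = -79148 + 8*(6 + (5 - 5)) = -79148 + 8*(6 + 0) = -79148 + 8*6 = -79148 + 48 = -79100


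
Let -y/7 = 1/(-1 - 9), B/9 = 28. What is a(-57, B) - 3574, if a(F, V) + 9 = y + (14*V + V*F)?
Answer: -144183/10 ≈ -14418.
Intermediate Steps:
B = 252 (B = 9*28 = 252)
y = 7/10 (y = -7/(-1 - 9) = -7/(-10) = -7*(-1/10) = 7/10 ≈ 0.70000)
a(F, V) = -83/10 + 14*V + F*V (a(F, V) = -9 + (7/10 + (14*V + V*F)) = -9 + (7/10 + (14*V + F*V)) = -9 + (7/10 + 14*V + F*V) = -83/10 + 14*V + F*V)
a(-57, B) - 3574 = (-83/10 + 14*252 - 57*252) - 3574 = (-83/10 + 3528 - 14364) - 3574 = -108443/10 - 3574 = -144183/10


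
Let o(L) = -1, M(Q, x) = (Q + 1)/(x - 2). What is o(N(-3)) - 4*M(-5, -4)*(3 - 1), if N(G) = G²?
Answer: -19/3 ≈ -6.3333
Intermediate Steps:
M(Q, x) = (1 + Q)/(-2 + x)
o(N(-3)) - 4*M(-5, -4)*(3 - 1) = -1 - 4*(1 - 5)/(-2 - 4)*(3 - 1) = -1 - 4*-4/(-6)*2 = -1 - 4*(-⅙*(-4))*2 = -1 - 8*2/3 = -1 - 4*4/3 = -1 - 16/3 = -19/3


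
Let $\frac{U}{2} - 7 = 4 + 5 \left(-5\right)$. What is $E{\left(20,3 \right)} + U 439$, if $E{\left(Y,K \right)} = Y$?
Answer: $-12272$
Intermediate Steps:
$U = -28$ ($U = 14 + 2 \left(4 + 5 \left(-5\right)\right) = 14 + 2 \left(4 - 25\right) = 14 + 2 \left(-21\right) = 14 - 42 = -28$)
$E{\left(20,3 \right)} + U 439 = 20 - 12292 = -12272$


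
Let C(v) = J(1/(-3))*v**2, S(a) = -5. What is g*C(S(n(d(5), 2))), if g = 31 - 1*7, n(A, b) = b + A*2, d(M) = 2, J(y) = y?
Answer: -200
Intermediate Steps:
n(A, b) = b + 2*A
C(v) = -v**2/3 (C(v) = v**2/(-3) = -v**2/3)
g = 24 (g = 31 - 7 = 24)
g*C(S(n(d(5), 2))) = 24*(-1/3*(-5)**2) = 24*(-1/3*25) = 24*(-25/3) = -200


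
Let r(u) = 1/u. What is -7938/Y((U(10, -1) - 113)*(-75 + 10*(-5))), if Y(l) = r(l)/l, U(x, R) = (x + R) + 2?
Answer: -1290421125000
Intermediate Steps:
U(x, R) = 2 + R + x (U(x, R) = (R + x) + 2 = 2 + R + x)
r(u) = 1/u
Y(l) = l⁻² (Y(l) = 1/(l*l) = l⁻²)
-7938/Y((U(10, -1) - 113)*(-75 + 10*(-5))) = -7938*(-75 + 10*(-5))²*((2 - 1 + 10) - 113)² = -7938*(-75 - 50)²*(11 - 113)² = -7938/((-102*(-125))⁻²) = -7938/(12750⁻²) = -7938/1/162562500 = -7938*162562500 = -1290421125000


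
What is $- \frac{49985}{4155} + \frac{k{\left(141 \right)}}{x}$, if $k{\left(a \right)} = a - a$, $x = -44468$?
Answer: $- \frac{9997}{831} \approx -12.03$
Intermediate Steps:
$k{\left(a \right)} = 0$
$- \frac{49985}{4155} + \frac{k{\left(141 \right)}}{x} = - \frac{49985}{4155} + \frac{0}{-44468} = \left(-49985\right) \frac{1}{4155} + 0 \left(- \frac{1}{44468}\right) = - \frac{9997}{831} + 0 = - \frac{9997}{831}$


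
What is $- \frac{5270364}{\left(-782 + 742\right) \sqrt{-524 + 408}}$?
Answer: $- \frac{1317591 i \sqrt{29}}{580} \approx - 12234.0 i$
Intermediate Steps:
$- \frac{5270364}{\left(-782 + 742\right) \sqrt{-524 + 408}} = - \frac{5270364}{\left(-40\right) \sqrt{-116}} = - \frac{5270364}{\left(-40\right) 2 i \sqrt{29}} = - \frac{5270364}{\left(-80\right) i \sqrt{29}} = - 5270364 \frac{i \sqrt{29}}{2320} = - \frac{1317591 i \sqrt{29}}{580}$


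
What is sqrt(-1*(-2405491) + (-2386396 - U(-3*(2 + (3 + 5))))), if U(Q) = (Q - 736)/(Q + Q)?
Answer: 7*sqrt(350490)/30 ≈ 138.14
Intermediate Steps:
U(Q) = (-736 + Q)/(2*Q) (U(Q) = (-736 + Q)/((2*Q)) = (-736 + Q)*(1/(2*Q)) = (-736 + Q)/(2*Q))
sqrt(-1*(-2405491) + (-2386396 - U(-3*(2 + (3 + 5))))) = sqrt(-1*(-2405491) + (-2386396 - (-736 - 3*(2 + (3 + 5)))/(2*((-3*(2 + (3 + 5))))))) = sqrt(2405491 + (-2386396 - (-736 - 3*(2 + 8))/(2*((-3*(2 + 8)))))) = sqrt(2405491 + (-2386396 - (-736 - 3*10)/(2*((-3*10))))) = sqrt(2405491 + (-2386396 - (-736 - 30)/(2*(-30)))) = sqrt(2405491 + (-2386396 - (-1)*(-766)/(2*30))) = sqrt(2405491 + (-2386396 - 1*383/30)) = sqrt(2405491 + (-2386396 - 383/30)) = sqrt(2405491 - 71592263/30) = sqrt(572467/30) = 7*sqrt(350490)/30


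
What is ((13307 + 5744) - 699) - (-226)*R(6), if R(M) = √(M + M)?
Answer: 18352 + 452*√3 ≈ 19135.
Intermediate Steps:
R(M) = √2*√M (R(M) = √(2*M) = √2*√M)
((13307 + 5744) - 699) - (-226)*R(6) = ((13307 + 5744) - 699) - (-226)*√2*√6 = (19051 - 699) - (-226)*2*√3 = 18352 - (-452)*√3 = 18352 + 452*√3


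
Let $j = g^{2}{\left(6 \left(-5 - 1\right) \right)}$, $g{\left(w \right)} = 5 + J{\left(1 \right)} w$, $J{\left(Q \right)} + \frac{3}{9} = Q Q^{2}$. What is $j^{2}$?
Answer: $130321$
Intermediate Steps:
$J{\left(Q \right)} = - \frac{1}{3} + Q^{3}$ ($J{\left(Q \right)} = - \frac{1}{3} + Q Q^{2} = - \frac{1}{3} + Q^{3}$)
$g{\left(w \right)} = 5 + \frac{2 w}{3}$ ($g{\left(w \right)} = 5 + \left(- \frac{1}{3} + 1^{3}\right) w = 5 + \left(- \frac{1}{3} + 1\right) w = 5 + \frac{2 w}{3}$)
$j = 361$ ($j = \left(5 + \frac{2 \cdot 6 \left(-5 - 1\right)}{3}\right)^{2} = \left(5 + \frac{2 \cdot 6 \left(-6\right)}{3}\right)^{2} = \left(5 + \frac{2}{3} \left(-36\right)\right)^{2} = \left(5 - 24\right)^{2} = \left(-19\right)^{2} = 361$)
$j^{2} = 361^{2} = 130321$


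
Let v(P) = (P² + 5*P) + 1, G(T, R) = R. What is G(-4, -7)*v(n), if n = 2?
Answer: -105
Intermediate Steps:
v(P) = 1 + P² + 5*P
G(-4, -7)*v(n) = -7*(1 + 2² + 5*2) = -7*(1 + 4 + 10) = -7*15 = -105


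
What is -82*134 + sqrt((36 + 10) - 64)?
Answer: -10988 + 3*I*sqrt(2) ≈ -10988.0 + 4.2426*I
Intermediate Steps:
-82*134 + sqrt((36 + 10) - 64) = -10988 + sqrt(46 - 64) = -10988 + sqrt(-18) = -10988 + 3*I*sqrt(2)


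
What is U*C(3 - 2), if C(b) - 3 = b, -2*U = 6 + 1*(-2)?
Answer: -8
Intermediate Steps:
U = -2 (U = -(6 + 1*(-2))/2 = -(6 - 2)/2 = -½*4 = -2)
C(b) = 3 + b
U*C(3 - 2) = -2*(3 + (3 - 2)) = -2*(3 + 1) = -2*4 = -8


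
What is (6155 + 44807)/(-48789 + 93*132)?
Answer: -50962/36513 ≈ -1.3957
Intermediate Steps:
(6155 + 44807)/(-48789 + 93*132) = 50962/(-48789 + 12276) = 50962/(-36513) = 50962*(-1/36513) = -50962/36513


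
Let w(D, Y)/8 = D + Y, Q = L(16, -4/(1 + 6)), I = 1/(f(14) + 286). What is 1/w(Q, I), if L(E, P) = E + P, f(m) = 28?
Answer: 1099/135676 ≈ 0.0081002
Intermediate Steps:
I = 1/314 (I = 1/(28 + 286) = 1/314 ≈ 0.0031847)
Q = 108/7 (Q = 16 - 4/(1 + 6) = 16 - 4/7 = 108/7 ≈ 15.429)
w(D, Y) = 8*D + 8*Y (w(D, Y) = 8*(D + Y) = 8*D + 8*Y)
1/w(Q, I) = 1/(8*(108/7) + 8*(1/314)) = 1/(864/7 + 4/157) = 1/(135676/1099) = 1099/135676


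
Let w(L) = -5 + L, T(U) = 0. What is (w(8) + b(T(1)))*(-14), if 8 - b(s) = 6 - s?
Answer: -70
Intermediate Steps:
b(s) = 2 + s (b(s) = 8 - (6 - s) = 8 + (-6 + s) = 2 + s)
(w(8) + b(T(1)))*(-14) = ((-5 + 8) + (2 + 0))*(-14) = (3 + 2)*(-14) = 5*(-14) = -70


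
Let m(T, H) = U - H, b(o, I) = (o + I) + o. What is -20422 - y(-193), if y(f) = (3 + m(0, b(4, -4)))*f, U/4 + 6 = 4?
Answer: -22159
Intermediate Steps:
U = -8 (U = -24 + 4*4 = -24 + 16 = -8)
b(o, I) = I + 2*o (b(o, I) = (I + o) + o = I + 2*o)
m(T, H) = -8 - H
y(f) = -9*f (y(f) = (3 + (-8 - (-4 + 2*4)))*f = (3 + (-8 - (-4 + 8)))*f = (3 + (-8 - 1*4))*f = (3 + (-8 - 4))*f = (3 - 12)*f = -9*f)
-20422 - y(-193) = -20422 - (-9)*(-193) = -20422 - 1*1737 = -20422 - 1737 = -22159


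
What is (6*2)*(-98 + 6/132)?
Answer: -12930/11 ≈ -1175.5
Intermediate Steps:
(6*2)*(-98 + 6/132) = 12*(-98 + 6*(1/132)) = 12*(-98 + 1/22) = 12*(-2155/22) = -12930/11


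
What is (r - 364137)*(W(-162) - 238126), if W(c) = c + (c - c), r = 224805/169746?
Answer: 2454786358652056/28291 ≈ 8.6769e+10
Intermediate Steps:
r = 74935/56582 (r = 224805*(1/169746) = 74935/56582 ≈ 1.3244)
W(c) = c (W(c) = c + 0 = c)
(r - 364137)*(W(-162) - 238126) = (74935/56582 - 364137)*(-162 - 238126) = -20603524799/56582*(-238288) = 2454786358652056/28291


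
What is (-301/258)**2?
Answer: 49/36 ≈ 1.3611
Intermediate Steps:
(-301/258)**2 = (-301*1/258)**2 = (-7/6)**2 = 49/36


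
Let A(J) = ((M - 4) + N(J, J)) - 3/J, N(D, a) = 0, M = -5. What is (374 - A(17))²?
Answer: 42432196/289 ≈ 1.4682e+5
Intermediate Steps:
A(J) = -9 - 3/J (A(J) = ((-5 - 4) + 0) - 3/J = (-9 + 0) - 3/J = -9 - 3/J)
(374 - A(17))² = (374 - (-9 - 3/17))² = (374 - 1*(-156/17))² = (374 + 156/17)² = (6514/17)² = 42432196/289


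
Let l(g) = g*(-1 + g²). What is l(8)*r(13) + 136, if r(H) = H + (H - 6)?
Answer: 10216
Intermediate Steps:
r(H) = -6 + 2*H (r(H) = H + (-6 + H) = -6 + 2*H)
l(8)*r(13) + 136 = (8³ - 1*8)*(-6 + 2*13) + 136 = (512 - 8)*(-6 + 26) + 136 = 504*20 + 136 = 10080 + 136 = 10216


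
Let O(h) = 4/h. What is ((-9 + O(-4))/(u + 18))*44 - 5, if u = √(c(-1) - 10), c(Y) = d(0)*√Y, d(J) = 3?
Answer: -640621/22313 - 4752*I/22313 + 29392*√(-10 + 3*I)/22313 + 264*I*√(-10 + 3*I)/22313 ≈ -28.13 + 4.0037*I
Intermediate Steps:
c(Y) = 3*√Y
u = √(-10 + 3*I) (u = √(3*√(-1) - 10) = √(3*I - 10) = √(-10 + 3*I) ≈ 0.4692 + 3.1969*I)
((-9 + O(-4))/(u + 18))*44 - 5 = ((-9 + 4/(-4))/(√(-10 + 3*I) + 18))*44 - 5 = ((-9 + 4*(-¼))/(18 + √(-10 + 3*I)))*44 - 5 = ((-9 - 1)/(18 + √(-10 + 3*I)))*44 - 5 = -10/(18 + √(-10 + 3*I))*44 - 5 = -440/(18 + √(-10 + 3*I)) - 5 = -5 - 440/(18 + √(-10 + 3*I))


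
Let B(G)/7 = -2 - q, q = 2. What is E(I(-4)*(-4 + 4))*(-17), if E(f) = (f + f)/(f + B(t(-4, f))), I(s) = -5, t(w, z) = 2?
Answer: 0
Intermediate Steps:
B(G) = -28 (B(G) = 7*(-2 - 1*2) = 7*(-2 - 2) = 7*(-4) = -28)
E(f) = 2*f/(-28 + f) (E(f) = (f + f)/(f - 28) = (2*f)/(-28 + f) = 2*f/(-28 + f))
E(I(-4)*(-4 + 4))*(-17) = (2*(-5*(-4 + 4))/(-28 - 5*(-4 + 4)))*(-17) = (2*(-5*0)/(-28 - 5*0))*(-17) = (2*0/(-28 + 0))*(-17) = (2*0/(-28))*(-17) = (2*0*(-1/28))*(-17) = 0*(-17) = 0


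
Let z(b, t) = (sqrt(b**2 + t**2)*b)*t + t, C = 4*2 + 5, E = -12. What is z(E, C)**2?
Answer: 7617337 - 4056*sqrt(313) ≈ 7.5456e+6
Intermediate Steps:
C = 13 (C = 8 + 5 = 13)
z(b, t) = t + b*t*sqrt(b**2 + t**2) (z(b, t) = (b*sqrt(b**2 + t**2))*t + t = b*t*sqrt(b**2 + t**2) + t = t + b*t*sqrt(b**2 + t**2))
z(E, C)**2 = (13*(1 - 12*sqrt((-12)**2 + 13**2)))**2 = (13*(1 - 12*sqrt(144 + 169)))**2 = (13*(1 - 12*sqrt(313)))**2 = (13 - 156*sqrt(313))**2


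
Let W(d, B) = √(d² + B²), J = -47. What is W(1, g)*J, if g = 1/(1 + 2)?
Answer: -47*√10/3 ≈ -49.542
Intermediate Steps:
g = ⅓ (g = 1/3 = ⅓ ≈ 0.33333)
W(d, B) = √(B² + d²)
W(1, g)*J = √((⅓)² + 1²)*(-47) = √(⅑ + 1)*(-47) = √(10/9)*(-47) = (√10/3)*(-47) = -47*√10/3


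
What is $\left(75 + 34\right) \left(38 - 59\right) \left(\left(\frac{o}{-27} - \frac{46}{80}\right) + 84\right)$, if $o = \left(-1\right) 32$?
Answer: $- \frac{69722177}{360} \approx -1.9367 \cdot 10^{5}$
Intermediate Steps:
$o = -32$
$\left(75 + 34\right) \left(38 - 59\right) \left(\left(\frac{o}{-27} - \frac{46}{80}\right) + 84\right) = \left(75 + 34\right) \left(38 - 59\right) \left(\left(- \frac{32}{-27} - \frac{46}{80}\right) + 84\right) = 109 \left(-21\right) \left(\left(\left(-32\right) \left(- \frac{1}{27}\right) - \frac{23}{40}\right) + 84\right) = - 2289 \left(\left(\frac{32}{27} - \frac{23}{40}\right) + 84\right) = - 2289 \left(\frac{659}{1080} + 84\right) = \left(-2289\right) \frac{91379}{1080} = - \frac{69722177}{360}$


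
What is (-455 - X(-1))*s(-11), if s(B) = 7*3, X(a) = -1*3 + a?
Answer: -9471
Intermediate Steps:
X(a) = -3 + a
s(B) = 21
(-455 - X(-1))*s(-11) = (-455 - (-3 - 1))*21 = (-455 - 1*(-4))*21 = (-455 + 4)*21 = -451*21 = -9471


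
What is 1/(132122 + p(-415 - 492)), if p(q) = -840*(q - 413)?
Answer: 1/1240922 ≈ 8.0585e-7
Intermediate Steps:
p(q) = 346920 - 840*q (p(q) = -840*(-413 + q) = 346920 - 840*q)
1/(132122 + p(-415 - 492)) = 1/(132122 + (346920 - 840*(-415 - 492))) = 1/(132122 + (346920 - 840*(-907))) = 1/(132122 + (346920 + 761880)) = 1/(132122 + 1108800) = 1/1240922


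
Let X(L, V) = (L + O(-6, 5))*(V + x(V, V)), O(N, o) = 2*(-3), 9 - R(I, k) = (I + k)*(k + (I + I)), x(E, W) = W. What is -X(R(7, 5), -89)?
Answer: -40050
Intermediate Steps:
R(I, k) = 9 - (I + k)*(k + 2*I) (R(I, k) = 9 - (I + k)*(k + (I + I)) = 9 - (I + k)*(k + 2*I))
O(N, o) = -6
X(L, V) = 2*V*(-6 + L) (X(L, V) = (L - 6)*(V + V) = (-6 + L)*(2*V) = 2*V*(-6 + L))
-X(R(7, 5), -89) = -2*(-89)*(-6 + (9 - 1*5**2 - 2*7**2 - 3*7*5)) = -2*(-89)*(-6 + (9 - 1*25 - 2*49 - 105)) = -2*(-89)*(-6 + (9 - 25 - 98 - 105)) = -2*(-89)*(-6 - 219) = -2*(-89)*(-225) = -1*40050 = -40050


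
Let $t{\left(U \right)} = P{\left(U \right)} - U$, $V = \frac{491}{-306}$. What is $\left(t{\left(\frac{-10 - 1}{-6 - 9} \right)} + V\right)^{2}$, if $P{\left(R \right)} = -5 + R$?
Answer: $\frac{4084441}{93636} \approx 43.62$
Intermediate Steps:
$V = - \frac{491}{306}$ ($V = 491 \left(- \frac{1}{306}\right) = - \frac{491}{306} \approx -1.6046$)
$t{\left(U \right)} = -5$ ($t{\left(U \right)} = \left(-5 + U\right) - U = -5$)
$\left(t{\left(\frac{-10 - 1}{-6 - 9} \right)} + V\right)^{2} = \left(-5 - \frac{491}{306}\right)^{2} = \left(- \frac{2021}{306}\right)^{2} = \frac{4084441}{93636}$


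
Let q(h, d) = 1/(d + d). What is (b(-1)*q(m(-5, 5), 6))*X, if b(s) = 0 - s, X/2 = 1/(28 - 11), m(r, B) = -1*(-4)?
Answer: 1/102 ≈ 0.0098039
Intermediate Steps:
m(r, B) = 4
X = 2/17 (X = 2/(28 - 11) = 2/17 ≈ 0.11765)
q(h, d) = 1/(2*d)
b(s) = -s
(b(-1)*q(m(-5, 5), 6))*X = ((-1*(-1))*((½)/6))*(2/17) = (1*((½)*(⅙)))*(2/17) = (1*(1/12))*(2/17) = (1/12)*(2/17) = 1/102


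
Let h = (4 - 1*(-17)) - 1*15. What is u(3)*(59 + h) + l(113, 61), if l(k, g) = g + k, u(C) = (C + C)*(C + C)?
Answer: 2514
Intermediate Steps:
h = 6 (h = (4 + 17) - 15 = 21 - 15 = 6)
u(C) = 4*C² (u(C) = (2*C)*(2*C) = 4*C²)
u(3)*(59 + h) + l(113, 61) = (4*3²)*(59 + 6) + (61 + 113) = (4*9)*65 + 174 = 36*65 + 174 = 2340 + 174 = 2514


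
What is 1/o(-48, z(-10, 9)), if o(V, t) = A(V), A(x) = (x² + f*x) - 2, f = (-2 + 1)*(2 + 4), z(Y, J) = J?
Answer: 1/2590 ≈ 0.00038610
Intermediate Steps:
f = -6 (f = -1*6 = -6)
A(x) = -2 + x² - 6*x (A(x) = (x² - 6*x) - 2 = -2 + x² - 6*x)
o(V, t) = -2 + V² - 6*V
1/o(-48, z(-10, 9)) = 1/(-2 + (-48)² - 6*(-48)) = 1/(-2 + 2304 + 288) = 1/2590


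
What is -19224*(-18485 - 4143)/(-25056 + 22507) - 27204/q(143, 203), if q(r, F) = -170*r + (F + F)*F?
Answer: -6319272097893/37029323 ≈ -1.7066e+5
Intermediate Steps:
q(r, F) = -170*r + 2*F**2 (q(r, F) = -170*r + (2*F)*F = -170*r + 2*F**2)
-19224*(-18485 - 4143)/(-25056 + 22507) - 27204/q(143, 203) = -19224*(-18485 - 4143)/(-25056 + 22507) - 27204/(-170*143 + 2*203**2) = -19224/((-2549/(-22628))) - 27204/(-24310 + 2*41209) = -19224/((-2549*(-1/22628))) - 27204/(-24310 + 82418) = -19224/2549/22628 - 27204/58108 = -19224*22628/2549 - 27204*1/58108 = -435000672/2549 - 6801/14527 = -6319272097893/37029323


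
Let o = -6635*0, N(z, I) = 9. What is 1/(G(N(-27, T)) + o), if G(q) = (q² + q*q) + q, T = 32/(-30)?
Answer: 1/171 ≈ 0.0058480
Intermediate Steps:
T = -16/15 (T = 32*(-1/30) = -16/15 ≈ -1.0667)
G(q) = q + 2*q² (G(q) = (q² + q²) + q = 2*q² + q = q + 2*q²)
o = 0
1/(G(N(-27, T)) + o) = 1/(9*(1 + 2*9) + 0) = 1/(9*(1 + 18) + 0) = 1/(9*19 + 0) = 1/(171 + 0) = 1/171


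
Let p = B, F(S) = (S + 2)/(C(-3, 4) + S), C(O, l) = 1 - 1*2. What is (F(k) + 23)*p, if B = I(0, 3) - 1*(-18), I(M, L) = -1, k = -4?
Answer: 1989/5 ≈ 397.80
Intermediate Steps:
C(O, l) = -1 (C(O, l) = 1 - 2 = -1)
F(S) = (2 + S)/(-1 + S) (F(S) = (S + 2)/(-1 + S) = (2 + S)/(-1 + S))
B = 17 (B = -1 - 1*(-18) = -1 + 18 = 17)
p = 17
(F(k) + 23)*p = ((2 - 4)/(-1 - 4) + 23)*17 = (-2/(-5) + 23)*17 = (-⅕*(-2) + 23)*17 = (⅖ + 23)*17 = (117/5)*17 = 1989/5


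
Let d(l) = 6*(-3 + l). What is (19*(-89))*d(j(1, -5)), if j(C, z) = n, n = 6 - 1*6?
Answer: 30438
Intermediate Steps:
n = 0 (n = 6 - 6 = 0)
j(C, z) = 0
d(l) = -18 + 6*l
(19*(-89))*d(j(1, -5)) = (19*(-89))*(-18 + 6*0) = -1691*(-18 + 0) = -1691*(-18) = 30438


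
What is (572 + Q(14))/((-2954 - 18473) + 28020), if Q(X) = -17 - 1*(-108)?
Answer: 663/6593 ≈ 0.10056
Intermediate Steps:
Q(X) = 91 (Q(X) = -17 + 108 = 91)
(572 + Q(14))/((-2954 - 18473) + 28020) = (572 + 91)/((-2954 - 18473) + 28020) = 663/(-21427 + 28020) = 663/6593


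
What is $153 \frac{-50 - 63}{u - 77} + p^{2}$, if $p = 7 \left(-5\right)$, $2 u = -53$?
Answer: $\frac{32017}{23} \approx 1392.0$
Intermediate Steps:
$u = - \frac{53}{2}$ ($u = \frac{1}{2} \left(-53\right) = - \frac{53}{2} \approx -26.5$)
$p = -35$
$153 \frac{-50 - 63}{u - 77} + p^{2} = 153 \frac{-50 - 63}{- \frac{53}{2} - 77} + \left(-35\right)^{2} = 153 \left(- \frac{113}{- \frac{207}{2}}\right) + 1225 = 153 \left(\left(-113\right) \left(- \frac{2}{207}\right)\right) + 1225 = 153 \cdot \frac{226}{207} + 1225 = \frac{3842}{23} + 1225 = \frac{32017}{23}$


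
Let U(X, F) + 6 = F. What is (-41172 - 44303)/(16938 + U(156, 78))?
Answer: -17095/3402 ≈ -5.0250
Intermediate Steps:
U(X, F) = -6 + F
(-41172 - 44303)/(16938 + U(156, 78)) = (-41172 - 44303)/(16938 + (-6 + 78)) = -85475/(16938 + 72) = -85475/17010 = -85475*1/17010 = -17095/3402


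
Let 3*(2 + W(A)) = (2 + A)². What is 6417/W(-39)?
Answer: 19251/1363 ≈ 14.124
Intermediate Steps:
W(A) = -2 + (2 + A)²/3
6417/W(-39) = 6417/(-2 + (2 - 39)²/3) = 6417/(-2 + (⅓)*(-37)²) = 6417/(-2 + (⅓)*1369) = 6417/(-2 + 1369/3) = 6417/(1363/3) = 6417*(3/1363) = 19251/1363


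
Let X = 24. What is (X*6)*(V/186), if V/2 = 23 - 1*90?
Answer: -3216/31 ≈ -103.74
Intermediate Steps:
V = -134 (V = 2*(23 - 1*90) = 2*(23 - 90) = 2*(-67) = -134)
(X*6)*(V/186) = (24*6)*(-134/186) = 144*(-134*1/186) = 144*(-67/93) = -3216/31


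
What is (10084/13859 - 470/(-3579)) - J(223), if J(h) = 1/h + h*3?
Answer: -7390427071250/11061103503 ≈ -668.15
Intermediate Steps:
J(h) = 1/h + 3*h
(10084/13859 - 470/(-3579)) - J(223) = (10084/13859 - 470/(-3579)) - (1/223 + 3*223) = (10084*(1/13859) - 470*(-1/3579)) - (1/223 + 669) = (10084/13859 + 470/3579) - 1*149188/223 = 42604366/49601361 - 149188/223 = -7390427071250/11061103503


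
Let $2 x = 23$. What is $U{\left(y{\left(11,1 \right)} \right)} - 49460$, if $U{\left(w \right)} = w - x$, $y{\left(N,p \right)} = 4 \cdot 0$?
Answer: $- \frac{98943}{2} \approx -49472.0$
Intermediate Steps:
$x = \frac{23}{2}$ ($x = \frac{1}{2} \cdot 23 = \frac{23}{2} \approx 11.5$)
$y{\left(N,p \right)} = 0$
$U{\left(w \right)} = - \frac{23}{2} + w$ ($U{\left(w \right)} = w - \frac{23}{2} = - \frac{23}{2} + w$)
$U{\left(y{\left(11,1 \right)} \right)} - 49460 = \left(- \frac{23}{2} + 0\right) - 49460 = - \frac{23}{2} - 49460 = - \frac{98943}{2}$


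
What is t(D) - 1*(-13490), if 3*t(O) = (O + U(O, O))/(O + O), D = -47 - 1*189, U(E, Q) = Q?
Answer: 40471/3 ≈ 13490.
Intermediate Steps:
D = -236 (D = -47 - 189 = -236)
t(O) = ⅓ (t(O) = ((O + O)/(O + O))/3 = ((2*O)/((2*O)))/3 = ((2*O)*(1/(2*O)))/3 = (⅓)*1 = ⅓)
t(D) - 1*(-13490) = ⅓ - 1*(-13490) = ⅓ + 13490 = 40471/3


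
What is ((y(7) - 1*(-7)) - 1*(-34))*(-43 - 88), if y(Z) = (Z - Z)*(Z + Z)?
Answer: -5371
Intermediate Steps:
y(Z) = 0 (y(Z) = 0*(2*Z) = 0)
((y(7) - 1*(-7)) - 1*(-34))*(-43 - 88) = ((0 - 1*(-7)) - 1*(-34))*(-43 - 88) = ((0 + 7) + 34)*(-131) = (7 + 34)*(-131) = 41*(-131) = -5371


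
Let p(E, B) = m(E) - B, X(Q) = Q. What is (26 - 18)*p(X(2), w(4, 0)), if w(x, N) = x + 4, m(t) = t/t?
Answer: -56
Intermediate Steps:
m(t) = 1
w(x, N) = 4 + x
p(E, B) = 1 - B
(26 - 18)*p(X(2), w(4, 0)) = (26 - 18)*(1 - (4 + 4)) = 8*(1 - 1*8) = 8*(1 - 8) = 8*(-7) = -56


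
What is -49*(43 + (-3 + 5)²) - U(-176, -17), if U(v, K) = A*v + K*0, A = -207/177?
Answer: -148021/59 ≈ -2508.8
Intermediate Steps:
A = -69/59 (A = -207*1/177 = -69/59 ≈ -1.1695)
U(v, K) = -69*v/59 (U(v, K) = -69*v/59 + K*0 = -69*v/59 + 0 = -69*v/59)
-49*(43 + (-3 + 5)²) - U(-176, -17) = -49*(43 + (-3 + 5)²) - (-69)*(-176)/59 = -49*(43 + 2²) - 1*12144/59 = -49*(43 + 4) - 12144/59 = -49*47 - 12144/59 = -2303 - 12144/59 = -148021/59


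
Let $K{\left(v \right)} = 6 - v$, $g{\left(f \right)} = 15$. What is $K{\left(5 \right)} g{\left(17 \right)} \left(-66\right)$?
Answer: $-990$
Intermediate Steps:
$K{\left(5 \right)} g{\left(17 \right)} \left(-66\right) = \left(6 - 5\right) 15 \left(-66\right) = \left(6 - 5\right) \left(-990\right) = 1 \left(-990\right) = -990$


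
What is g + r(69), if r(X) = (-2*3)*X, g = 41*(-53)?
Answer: -2587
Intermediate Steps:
g = -2173
r(X) = -6*X
g + r(69) = -2173 - 6*69 = -2173 - 414 = -2587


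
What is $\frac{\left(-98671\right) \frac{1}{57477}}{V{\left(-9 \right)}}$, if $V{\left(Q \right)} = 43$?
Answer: $- \frac{98671}{2471511} \approx -0.039923$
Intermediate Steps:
$\frac{\left(-98671\right) \frac{1}{57477}}{V{\left(-9 \right)}} = \frac{\left(-98671\right) \frac{1}{57477}}{43} = \left(-98671\right) \frac{1}{57477} \cdot \frac{1}{43} = \left(- \frac{98671}{57477}\right) \frac{1}{43} = - \frac{98671}{2471511}$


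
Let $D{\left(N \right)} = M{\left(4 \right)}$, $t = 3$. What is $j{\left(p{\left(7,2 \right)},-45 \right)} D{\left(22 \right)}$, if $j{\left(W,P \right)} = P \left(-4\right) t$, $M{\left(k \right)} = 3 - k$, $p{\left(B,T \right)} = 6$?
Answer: $-540$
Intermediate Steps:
$D{\left(N \right)} = -1$ ($D{\left(N \right)} = 3 - 4 = -1$)
$j{\left(W,P \right)} = - 12 P$ ($j{\left(W,P \right)} = P \left(-4\right) 3 = - 4 P 3 = - 12 P$)
$j{\left(p{\left(7,2 \right)},-45 \right)} D{\left(22 \right)} = \left(-12\right) \left(-45\right) \left(-1\right) = 540 \left(-1\right) = -540$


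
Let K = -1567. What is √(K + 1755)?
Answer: 2*√47 ≈ 13.711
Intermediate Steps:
√(K + 1755) = √(-1567 + 1755) = √188 = 2*√47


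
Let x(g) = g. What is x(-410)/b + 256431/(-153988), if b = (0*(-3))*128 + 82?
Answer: -1026371/153988 ≈ -6.6653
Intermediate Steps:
b = 82 (b = 0*128 + 82 = 0 + 82 = 82)
x(-410)/b + 256431/(-153988) = -410/82 + 256431/(-153988) = -410*1/82 + 256431*(-1/153988) = -5 - 256431/153988 = -1026371/153988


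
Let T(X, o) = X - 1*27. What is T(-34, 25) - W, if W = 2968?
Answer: -3029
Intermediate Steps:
T(X, o) = -27 + X (T(X, o) = X - 27 = -27 + X)
T(-34, 25) - W = (-27 - 34) - 1*2968 = -61 - 2968 = -3029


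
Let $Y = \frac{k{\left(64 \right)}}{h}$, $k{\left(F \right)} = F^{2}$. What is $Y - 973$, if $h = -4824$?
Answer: $- \frac{587231}{603} \approx -973.85$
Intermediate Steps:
$Y = - \frac{512}{603}$ ($Y = \frac{64^{2}}{-4824} = 4096 \left(- \frac{1}{4824}\right) = - \frac{512}{603} \approx -0.84909$)
$Y - 973 = - \frac{512}{603} - 973 = - \frac{587231}{603}$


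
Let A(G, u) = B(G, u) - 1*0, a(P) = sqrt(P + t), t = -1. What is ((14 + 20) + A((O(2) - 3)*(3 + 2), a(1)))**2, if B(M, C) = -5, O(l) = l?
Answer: 841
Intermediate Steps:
a(P) = sqrt(-1 + P) (a(P) = sqrt(P - 1) = sqrt(-1 + P))
A(G, u) = -5 (A(G, u) = -5 - 1*0 = -5 + 0 = -5)
((14 + 20) + A((O(2) - 3)*(3 + 2), a(1)))**2 = ((14 + 20) - 5)**2 = (34 - 5)**2 = 29**2 = 841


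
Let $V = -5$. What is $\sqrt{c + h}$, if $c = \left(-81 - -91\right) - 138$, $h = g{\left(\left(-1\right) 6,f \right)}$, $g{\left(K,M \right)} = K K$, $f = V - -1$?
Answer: $2 i \sqrt{23} \approx 9.5917 i$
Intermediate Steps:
$f = -4$ ($f = -5 - -1 = -5 + 1 = -4$)
$g{\left(K,M \right)} = K^{2}$
$h = 36$ ($h = \left(\left(-1\right) 6\right)^{2} = \left(-6\right)^{2} = 36$)
$c = -128$ ($c = \left(-81 + 91\right) - 138 = 10 - 138 = -128$)
$\sqrt{c + h} = \sqrt{-128 + 36} = \sqrt{-92} = 2 i \sqrt{23}$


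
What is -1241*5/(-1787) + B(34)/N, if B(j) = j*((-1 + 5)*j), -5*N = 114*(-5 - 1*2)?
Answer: 23133515/713013 ≈ 32.445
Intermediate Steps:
N = 798/5 (N = -114*(-5 - 1*2)/5 = -114*(-5 - 2)/5 = -114*(-7)/5 = -⅕*(-798) = 798/5 ≈ 159.60)
B(j) = 4*j² (B(j) = j*(4*j) = 4*j²)
-1241*5/(-1787) + B(34)/N = -1241*5/(-1787) + (4*34²)/(798/5) = -6205*(-1/1787) + (4*1156)*(5/798) = 6205/1787 + 4624*(5/798) = 6205/1787 + 11560/399 = 23133515/713013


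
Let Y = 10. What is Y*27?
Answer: 270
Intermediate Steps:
Y*27 = 10*27 = 270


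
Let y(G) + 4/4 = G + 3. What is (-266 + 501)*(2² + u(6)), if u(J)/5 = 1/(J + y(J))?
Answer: 14335/14 ≈ 1023.9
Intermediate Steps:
y(G) = 2 + G (y(G) = -1 + (G + 3) = -1 + (3 + G) = 2 + G)
u(J) = 5/(2 + 2*J) (u(J) = 5/(J + (2 + J)) = 5/(2 + 2*J))
(-266 + 501)*(2² + u(6)) = (-266 + 501)*(2² + 5/(2*(1 + 6))) = 235*(4 + (5/2)/7) = 235*(4 + (5/2)*(⅐)) = 235*(4 + 5/14) = 235*(61/14) = 14335/14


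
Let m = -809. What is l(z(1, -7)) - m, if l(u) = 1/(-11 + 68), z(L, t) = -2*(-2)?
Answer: 46114/57 ≈ 809.02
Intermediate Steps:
z(L, t) = 4
l(u) = 1/57
l(z(1, -7)) - m = 1/57 - 1*(-809) = 1/57 + 809 = 46114/57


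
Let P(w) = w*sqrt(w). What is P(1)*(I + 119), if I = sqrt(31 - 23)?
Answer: 119 + 2*sqrt(2) ≈ 121.83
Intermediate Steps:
P(w) = w**(3/2)
I = 2*sqrt(2) (I = sqrt(8) = 2*sqrt(2) ≈ 2.8284)
P(1)*(I + 119) = 1**(3/2)*(2*sqrt(2) + 119) = 1*(119 + 2*sqrt(2)) = 119 + 2*sqrt(2)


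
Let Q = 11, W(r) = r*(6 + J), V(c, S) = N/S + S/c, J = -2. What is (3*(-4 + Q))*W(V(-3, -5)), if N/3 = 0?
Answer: 140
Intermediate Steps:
N = 0 (N = 3*0 = 0)
V(c, S) = S/c (V(c, S) = 0/S + S/c = 0 + S/c = S/c)
W(r) = 4*r (W(r) = r*(6 - 2) = r*4 = 4*r)
(3*(-4 + Q))*W(V(-3, -5)) = (3*(-4 + 11))*(4*(-5/(-3))) = (3*7)*(4*(-5*(-⅓))) = 21*(4*(5/3)) = 21*(20/3) = 140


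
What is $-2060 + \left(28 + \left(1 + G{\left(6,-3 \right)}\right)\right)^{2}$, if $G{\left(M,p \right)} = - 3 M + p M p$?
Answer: $2165$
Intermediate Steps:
$G{\left(M,p \right)} = - 3 M + M p^{2}$ ($G{\left(M,p \right)} = - 3 M + M p p = - 3 M + M p^{2}$)
$-2060 + \left(28 + \left(1 + G{\left(6,-3 \right)}\right)\right)^{2} = -2060 + \left(28 + \left(1 + 6 \left(-3 + \left(-3\right)^{2}\right)\right)\right)^{2} = -2060 + \left(28 + \left(1 + 6 \left(-3 + 9\right)\right)\right)^{2} = -2060 + \left(28 + \left(1 + 6 \cdot 6\right)\right)^{2} = -2060 + \left(28 + \left(1 + 36\right)\right)^{2} = -2060 + \left(28 + 37\right)^{2} = -2060 + 65^{2} = -2060 + 4225 = 2165$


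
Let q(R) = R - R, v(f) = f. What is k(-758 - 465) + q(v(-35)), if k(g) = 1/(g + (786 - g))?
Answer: 1/786 ≈ 0.0012723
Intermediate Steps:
q(R) = 0
k(g) = 1/786
k(-758 - 465) + q(v(-35)) = 1/786 + 0 = 1/786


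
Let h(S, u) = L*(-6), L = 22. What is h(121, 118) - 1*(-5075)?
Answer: 4943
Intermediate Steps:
h(S, u) = -132 (h(S, u) = 22*(-6) = -132)
h(121, 118) - 1*(-5075) = -132 - 1*(-5075) = -132 + 5075 = 4943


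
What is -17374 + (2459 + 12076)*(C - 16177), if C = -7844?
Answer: -349162609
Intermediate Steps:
-17374 + (2459 + 12076)*(C - 16177) = -17374 + (2459 + 12076)*(-7844 - 16177) = -17374 + 14535*(-24021) = -17374 - 349145235 = -349162609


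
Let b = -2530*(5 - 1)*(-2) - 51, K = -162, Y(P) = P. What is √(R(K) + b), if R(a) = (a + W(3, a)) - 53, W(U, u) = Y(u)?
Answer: 2*√4953 ≈ 140.76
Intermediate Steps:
W(U, u) = u
R(a) = -53 + 2*a (R(a) = (a + a) - 53 = 2*a - 53 = -53 + 2*a)
b = 20189 (b = -2530*4*(-2) - 51 = -2530*(-8) - 51 = -110*(-184) - 51 = 20240 - 51 = 20189)
√(R(K) + b) = √((-53 + 2*(-162)) + 20189) = √((-53 - 324) + 20189) = √(-377 + 20189) = √19812 = 2*√4953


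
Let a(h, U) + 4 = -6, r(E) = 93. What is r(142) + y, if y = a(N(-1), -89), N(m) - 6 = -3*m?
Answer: 83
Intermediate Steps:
N(m) = 6 - 3*m
a(h, U) = -10 (a(h, U) = -4 - 6 = -10)
y = -10
r(142) + y = 93 - 10 = 83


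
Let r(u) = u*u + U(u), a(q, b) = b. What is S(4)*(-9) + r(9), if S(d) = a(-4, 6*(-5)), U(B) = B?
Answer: 360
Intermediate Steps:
S(d) = -30 (S(d) = 6*(-5) = -30)
r(u) = u + u² (r(u) = u*u + u = u² + u = u + u²)
S(4)*(-9) + r(9) = -30*(-9) + 9*(1 + 9) = 270 + 9*10 = 270 + 90 = 360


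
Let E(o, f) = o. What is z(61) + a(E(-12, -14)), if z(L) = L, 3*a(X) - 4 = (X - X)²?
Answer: 187/3 ≈ 62.333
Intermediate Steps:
a(X) = 4/3 (a(X) = 4/3 + (X - X)²/3 = 4/3 + (⅓)*0² = 4/3 + (⅓)*0 = 4/3 + 0 = 4/3)
z(61) + a(E(-12, -14)) = 61 + 4/3 = 187/3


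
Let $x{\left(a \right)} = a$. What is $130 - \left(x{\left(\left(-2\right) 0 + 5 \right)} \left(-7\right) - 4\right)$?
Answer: $169$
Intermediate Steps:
$130 - \left(x{\left(\left(-2\right) 0 + 5 \right)} \left(-7\right) - 4\right) = 130 - \left(\left(\left(-2\right) 0 + 5\right) \left(-7\right) - 4\right) = 130 - \left(\left(0 + 5\right) \left(-7\right) - 4\right) = 130 - \left(5 \left(-7\right) - 4\right) = 130 - \left(-35 - 4\right) = 130 - -39 = 130 + 39 = 169$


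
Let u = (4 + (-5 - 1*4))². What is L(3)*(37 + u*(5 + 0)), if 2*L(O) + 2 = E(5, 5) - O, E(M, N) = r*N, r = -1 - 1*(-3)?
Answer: 405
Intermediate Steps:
r = 2 (r = -1 + 3 = 2)
E(M, N) = 2*N
u = 25 (u = (4 + (-5 - 4))² = (4 - 9)² = (-5)² = 25)
L(O) = 4 - O/2 (L(O) = -1 + (2*5 - O)/2 = -1 + (10 - O)/2 = -1 + (5 - O/2) = 4 - O/2)
L(3)*(37 + u*(5 + 0)) = (4 - ½*3)*(37 + 25*(5 + 0)) = (4 - 3/2)*(37 + 25*5) = 5*(37 + 125)/2 = (5/2)*162 = 405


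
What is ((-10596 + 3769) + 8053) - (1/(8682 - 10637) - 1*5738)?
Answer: 13614621/1955 ≈ 6964.0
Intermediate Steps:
((-10596 + 3769) + 8053) - (1/(8682 - 10637) - 1*5738) = (-6827 + 8053) - (1/(-1955) - 5738) = 1226 - (-1/1955 - 5738) = 1226 - 1*(-11217791/1955) = 1226 + 11217791/1955 = 13614621/1955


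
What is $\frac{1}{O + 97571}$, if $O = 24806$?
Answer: $\frac{1}{122377} \approx 8.1715 \cdot 10^{-6}$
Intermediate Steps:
$\frac{1}{O + 97571} = \frac{1}{24806 + 97571} = \frac{1}{122377}$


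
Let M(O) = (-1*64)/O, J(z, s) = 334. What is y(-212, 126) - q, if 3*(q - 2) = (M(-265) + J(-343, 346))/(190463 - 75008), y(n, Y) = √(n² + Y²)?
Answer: -183662024/91786725 + 2*√15205 ≈ 244.62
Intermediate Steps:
M(O) = -64/O
y(n, Y) = √(Y² + n²)
q = 183662024/91786725 (q = 2 + ((-64/(-265) + 334)/(190463 - 75008))/3 = 2 + ((-64*(-1/265) + 334)/115455)/3 = 2 + ((64/265 + 334)*(1/115455))/3 = 2 + ((88574/265)*(1/115455))/3 = 2 + (⅓)*(88574/30595575) = 2 + 88574/91786725 = 183662024/91786725 ≈ 2.0010)
y(-212, 126) - q = √(126² + (-212)²) - 1*183662024/91786725 = √(15876 + 44944) - 183662024/91786725 = √60820 - 183662024/91786725 = 2*√15205 - 183662024/91786725 = -183662024/91786725 + 2*√15205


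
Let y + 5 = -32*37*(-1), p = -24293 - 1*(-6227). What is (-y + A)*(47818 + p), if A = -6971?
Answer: -242478800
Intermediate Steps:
p = -18066 (p = -24293 + 6227 = -18066)
y = 1179 (y = -5 - 32*37*(-1) = -5 - 1184*(-1) = -5 + 1184 = 1179)
(-y + A)*(47818 + p) = (-1*1179 - 6971)*(47818 - 18066) = (-1179 - 6971)*29752 = -8150*29752 = -242478800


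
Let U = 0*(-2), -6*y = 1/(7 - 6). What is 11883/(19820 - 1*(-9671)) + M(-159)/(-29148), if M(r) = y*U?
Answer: 11883/29491 ≈ 0.40294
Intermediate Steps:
y = -1/6 (y = -1/(6*(7 - 6)) = -1/6/1 = -1/6*1 = -1/6 ≈ -0.16667)
U = 0
M(r) = 0 (M(r) = -1/6*0 = 0)
11883/(19820 - 1*(-9671)) + M(-159)/(-29148) = 11883/(19820 - 1*(-9671)) + 0/(-29148) = 11883/(19820 + 9671) + 0*(-1/29148) = 11883/29491 + 0 = 11883/29491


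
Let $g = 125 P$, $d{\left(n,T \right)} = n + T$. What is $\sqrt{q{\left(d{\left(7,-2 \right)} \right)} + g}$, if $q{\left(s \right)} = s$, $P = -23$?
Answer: $i \sqrt{2870} \approx 53.572 i$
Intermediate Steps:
$d{\left(n,T \right)} = T + n$
$g = -2875$ ($g = 125 \left(-23\right) = -2875$)
$\sqrt{q{\left(d{\left(7,-2 \right)} \right)} + g} = \sqrt{\left(-2 + 7\right) - 2875} = \sqrt{5 - 2875} = \sqrt{-2870} = i \sqrt{2870}$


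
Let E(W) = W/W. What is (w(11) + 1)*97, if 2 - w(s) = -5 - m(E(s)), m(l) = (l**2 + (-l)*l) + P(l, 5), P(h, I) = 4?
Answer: 1164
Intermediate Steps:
E(W) = 1
m(l) = 4 (m(l) = (l**2 + (-l)*l) + 4 = (l**2 - l**2) + 4 = 0 + 4 = 4)
w(s) = 11 (w(s) = 2 - (-5 - 1*4) = 2 - (-5 - 4) = 2 - 1*(-9) = 2 + 9 = 11)
(w(11) + 1)*97 = (11 + 1)*97 = 12*97 = 1164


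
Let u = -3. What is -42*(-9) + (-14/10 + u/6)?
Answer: 3761/10 ≈ 376.10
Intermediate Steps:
-42*(-9) + (-14/10 + u/6) = -42*(-9) + (-14/10 - 3/6) = 378 + (-14*1/10 - 3*1/6) = 378 + (-7/5 - 1/2) = 378 - 19/10 = 3761/10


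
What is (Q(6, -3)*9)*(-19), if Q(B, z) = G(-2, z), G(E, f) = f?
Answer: 513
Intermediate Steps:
Q(B, z) = z
(Q(6, -3)*9)*(-19) = -3*9*(-19) = -27*(-19) = 513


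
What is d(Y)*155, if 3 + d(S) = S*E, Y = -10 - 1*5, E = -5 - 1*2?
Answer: 15810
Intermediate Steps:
E = -7 (E = -5 - 2 = -7)
Y = -15 (Y = -10 - 5 = -15)
d(S) = -3 - 7*S (d(S) = -3 + S*(-7) = -3 - 7*S)
d(Y)*155 = (-3 - 7*(-15))*155 = (-3 + 105)*155 = 102*155 = 15810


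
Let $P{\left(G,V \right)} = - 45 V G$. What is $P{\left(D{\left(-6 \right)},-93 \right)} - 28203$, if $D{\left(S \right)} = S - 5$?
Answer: $-74238$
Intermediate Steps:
$D{\left(S \right)} = -5 + S$
$P{\left(G,V \right)} = - 45 G V$
$P{\left(D{\left(-6 \right)},-93 \right)} - 28203 = \left(-45\right) \left(-5 - 6\right) \left(-93\right) - 28203 = \left(-45\right) \left(-11\right) \left(-93\right) - 28203 = -46035 - 28203 = -74238$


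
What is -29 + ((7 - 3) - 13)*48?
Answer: -461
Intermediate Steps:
-29 + ((7 - 3) - 13)*48 = -29 + (4 - 13)*48 = -29 - 9*48 = -29 - 432 = -461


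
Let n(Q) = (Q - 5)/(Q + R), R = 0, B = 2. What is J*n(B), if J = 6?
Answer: -9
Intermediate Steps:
n(Q) = (-5 + Q)/Q (n(Q) = (Q - 5)/(Q + 0) = (-5 + Q)/Q)
J*n(B) = 6*((-5 + 2)/2) = 6*((1/2)*(-3)) = 6*(-3/2) = -9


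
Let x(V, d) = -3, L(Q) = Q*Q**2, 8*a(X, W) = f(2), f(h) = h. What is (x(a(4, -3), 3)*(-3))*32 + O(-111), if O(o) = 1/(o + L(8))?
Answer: 115489/401 ≈ 288.00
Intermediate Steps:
a(X, W) = 1/4 (a(X, W) = (1/8)*2 = 1/4)
L(Q) = Q**3
O(o) = 1/(512 + o) (O(o) = 1/(o + 8**3) = 1/(o + 512) = 1/(512 + o))
(x(a(4, -3), 3)*(-3))*32 + O(-111) = -3*(-3)*32 + 1/(512 - 111) = 9*32 + 1/401 = 288 + 1/401 = 115489/401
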